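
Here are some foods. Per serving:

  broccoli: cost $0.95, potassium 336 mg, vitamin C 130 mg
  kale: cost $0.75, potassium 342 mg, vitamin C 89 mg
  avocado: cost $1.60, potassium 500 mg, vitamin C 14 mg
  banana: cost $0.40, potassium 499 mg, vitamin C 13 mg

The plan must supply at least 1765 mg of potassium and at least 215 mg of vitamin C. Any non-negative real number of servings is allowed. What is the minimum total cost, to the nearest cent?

Check every corner: each single food scaled to meet both minima, and each pair solved so both constraints bind.
broccoli only: max(1765/336, 215/130) = 5.253 servings → $4.99.
kale only: max(1765/342, 215/89) = 5.161 servings → $3.87.
avocado only: max(1765/500, 215/14) = 15.36 servings → $24.57.
banana only: max(1765/499, 215/13) = 16.54 servings → $6.62.
broccoli + kale with both targets exact would need a negative amount; discard.
broccoli + avocado with both tight: 1.373 servings and 2.607 servings → $5.48.
broccoli + banana with both tight: 1.394 servings and 2.598 servings → $2.36.
kale + avocado with both tight: 2.085 servings and 2.104 servings → $4.93.
kale + banana with both tight: 2.11 servings and 2.091 servings → $2.42.
avocado + banana with both targets exact would need a negative amount; discard.
The minimum over all feasible corners is $2.36.

$2.36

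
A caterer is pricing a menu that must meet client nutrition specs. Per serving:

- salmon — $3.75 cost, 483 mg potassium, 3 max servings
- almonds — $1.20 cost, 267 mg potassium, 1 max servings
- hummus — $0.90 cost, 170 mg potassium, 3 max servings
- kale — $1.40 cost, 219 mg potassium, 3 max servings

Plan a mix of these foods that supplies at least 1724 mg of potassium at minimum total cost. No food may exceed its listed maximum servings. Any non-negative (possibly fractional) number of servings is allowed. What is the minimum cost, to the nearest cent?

Cost per mg of potassium: almonds $0.0045, hummus $0.0053, kale $0.0064, salmon $0.0078.
Take 1 serving of almonds: +267.0 mg potassium for $1.20 (total $1.20, still need 1457.0 mg).
Take 3 servings of hummus: +510.0 mg potassium for $2.70 (total $3.90, still need 947.0 mg).
Take 3 servings of kale: +657.0 mg potassium for $4.20 (total $8.10, still need 290.0 mg).
Take 0.6004 servings of salmon: +290.0 mg potassium for $2.25 (total $10.35, still need 0.0 mg).
Filling from the cheapest source first is optimal under one linear minimum: $10.35.

$10.35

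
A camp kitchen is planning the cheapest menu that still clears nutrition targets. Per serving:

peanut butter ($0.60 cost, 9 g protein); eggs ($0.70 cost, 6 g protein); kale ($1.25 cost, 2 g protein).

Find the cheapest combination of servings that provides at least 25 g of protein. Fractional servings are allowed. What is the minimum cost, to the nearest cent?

Cost per g of protein: peanut butter $0.0667, eggs $0.1167, kale $0.6250.
With no serving limits, use only peanut butter: 25 g / 9 g = 2.778 servings × $0.60 = $1.67.

$1.67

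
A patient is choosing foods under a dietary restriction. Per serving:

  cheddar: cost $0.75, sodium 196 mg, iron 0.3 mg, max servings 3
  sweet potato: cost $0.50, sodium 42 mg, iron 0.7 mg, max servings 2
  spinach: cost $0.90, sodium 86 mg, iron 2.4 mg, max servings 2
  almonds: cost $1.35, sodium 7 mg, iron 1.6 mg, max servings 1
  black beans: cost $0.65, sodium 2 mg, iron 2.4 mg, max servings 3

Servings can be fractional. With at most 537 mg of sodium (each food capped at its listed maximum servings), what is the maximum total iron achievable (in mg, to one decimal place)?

15.4 mg

Iron per mg sodium: black beans 1.2, almonds 0.2286, spinach 0.02791, sweet potato 0.01667, cheddar 0.001531.
Take 3 servings of black beans: uses 6 mg sodium, +7.2 mg iron (running total 7.2 mg).
Take 1 serving of almonds: uses 7 mg sodium, +1.6 mg iron (running total 8.8 mg).
Take 2 servings of spinach: uses 172 mg sodium, +4.8 mg iron (running total 13.6 mg).
Take 2 servings of sweet potato: uses 84 mg sodium, +1.4 mg iron (running total 15.0 mg).
Take 1.367 servings of cheddar: uses 268 mg sodium, +0.4 mg iron (running total 15.4 mg).
Greedy by best ratio exhausts the sodium allowance optimally: 15.4 mg.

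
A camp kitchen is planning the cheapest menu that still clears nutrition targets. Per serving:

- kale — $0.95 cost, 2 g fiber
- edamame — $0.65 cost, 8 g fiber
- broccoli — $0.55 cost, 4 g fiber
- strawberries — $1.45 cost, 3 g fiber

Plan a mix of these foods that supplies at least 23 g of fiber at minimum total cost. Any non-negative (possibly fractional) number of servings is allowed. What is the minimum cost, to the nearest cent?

Cost per g of fiber: edamame $0.0813, broccoli $0.1375, kale $0.4750, strawberries $0.4833.
With no serving limits, use only edamame: 23 g / 8 g = 2.875 servings × $0.65 = $1.87.

$1.87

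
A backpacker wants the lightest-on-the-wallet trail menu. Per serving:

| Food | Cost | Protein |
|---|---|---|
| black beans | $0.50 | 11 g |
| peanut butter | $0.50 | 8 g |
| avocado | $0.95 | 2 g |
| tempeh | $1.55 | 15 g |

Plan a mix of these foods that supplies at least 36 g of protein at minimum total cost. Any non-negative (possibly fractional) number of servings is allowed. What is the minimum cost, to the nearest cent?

$1.64

Cost per g of protein: black beans $0.0455, peanut butter $0.0625, tempeh $0.1033, avocado $0.4750.
With no serving limits, use only black beans: 36 g / 11 g = 3.273 servings × $0.50 = $1.64.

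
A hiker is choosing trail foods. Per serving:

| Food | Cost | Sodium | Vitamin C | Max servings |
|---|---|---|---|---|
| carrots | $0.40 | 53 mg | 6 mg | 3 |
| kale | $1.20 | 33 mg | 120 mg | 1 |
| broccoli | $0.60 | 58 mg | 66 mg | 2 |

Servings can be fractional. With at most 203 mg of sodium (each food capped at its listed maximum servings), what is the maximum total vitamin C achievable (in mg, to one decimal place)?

258.1 mg

Vitamin C per mg sodium: kale 3.636, broccoli 1.138, carrots 0.1132.
Take 1 serving of kale: uses 33 mg sodium, +120.0 mg vitamin C (running total 120.0 mg).
Take 2 servings of broccoli: uses 116 mg sodium, +132.0 mg vitamin C (running total 252.0 mg).
Take 1.019 servings of carrots: uses 54 mg sodium, +6.1 mg vitamin C (running total 258.1 mg).
Greedy by best ratio exhausts the sodium allowance optimally: 258.1 mg.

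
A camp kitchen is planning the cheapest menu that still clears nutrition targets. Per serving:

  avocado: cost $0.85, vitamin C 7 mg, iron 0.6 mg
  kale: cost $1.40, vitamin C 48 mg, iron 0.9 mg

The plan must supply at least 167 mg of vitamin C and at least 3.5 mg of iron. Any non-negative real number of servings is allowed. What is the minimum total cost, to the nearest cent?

The cheapest plan sits at a corner of the feasible region — with two constraints it uses at most two foods.
avocado only: max(167/7, 3.5/0.6) = 23.86 servings → $20.28.
kale only: max(167/48, 3.5/0.9) = 3.889 servings → $5.44.
avocado + kale with both tight: 0.7867 servings and 3.364 servings → $5.38.
Cheapest feasible corner: $5.38.

$5.38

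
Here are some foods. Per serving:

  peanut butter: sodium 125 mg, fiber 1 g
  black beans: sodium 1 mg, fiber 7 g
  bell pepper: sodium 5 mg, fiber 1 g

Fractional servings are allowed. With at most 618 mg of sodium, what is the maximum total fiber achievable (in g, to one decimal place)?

Fiber per mg sodium: black beans 7, bell pepper 0.2, peanut butter 0.008.
With no serving limits, spend the whole sodium allowance on black beans: 618 mg / 1 mg × 7 g = 4326.0 g.

4326.0 g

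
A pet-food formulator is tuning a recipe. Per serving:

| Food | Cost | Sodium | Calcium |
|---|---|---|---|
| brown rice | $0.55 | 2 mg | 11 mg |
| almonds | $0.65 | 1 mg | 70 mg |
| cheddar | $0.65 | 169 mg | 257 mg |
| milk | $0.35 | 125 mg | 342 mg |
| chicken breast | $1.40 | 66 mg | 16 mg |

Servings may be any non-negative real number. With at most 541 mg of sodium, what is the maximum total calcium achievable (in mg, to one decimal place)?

37870.0 mg

Calcium per mg sodium: almonds 70, brown rice 5.5, milk 2.736, cheddar 1.521, chicken breast 0.2424.
With no serving limits, spend the whole sodium allowance on almonds: 541 mg / 1 mg × 70 mg = 37870.0 mg.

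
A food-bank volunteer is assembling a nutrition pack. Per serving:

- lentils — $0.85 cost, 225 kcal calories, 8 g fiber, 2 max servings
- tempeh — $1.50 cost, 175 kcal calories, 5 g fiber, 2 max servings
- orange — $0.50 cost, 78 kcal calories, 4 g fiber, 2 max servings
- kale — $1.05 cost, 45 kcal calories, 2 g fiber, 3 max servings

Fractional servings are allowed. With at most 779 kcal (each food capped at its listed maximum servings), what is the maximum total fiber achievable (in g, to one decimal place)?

31.1 g

Fiber per kcal: orange 0.05128, kale 0.04444, lentils 0.03556, tempeh 0.02857.
Take 2 servings of orange: uses 156 kcal, +8.0 g fiber (running total 8.0 g).
Take 3 servings of kale: uses 135 kcal, +6.0 g fiber (running total 14.0 g).
Take 2 servings of lentils: uses 450 kcal, +16.0 g fiber (running total 30.0 g).
Take 0.2171 servings of tempeh: uses 38 kcal, +1.1 g fiber (running total 31.1 g).
Filling greedily by fiber-per-kcal is optimal for one linear limit, giving 31.1 g.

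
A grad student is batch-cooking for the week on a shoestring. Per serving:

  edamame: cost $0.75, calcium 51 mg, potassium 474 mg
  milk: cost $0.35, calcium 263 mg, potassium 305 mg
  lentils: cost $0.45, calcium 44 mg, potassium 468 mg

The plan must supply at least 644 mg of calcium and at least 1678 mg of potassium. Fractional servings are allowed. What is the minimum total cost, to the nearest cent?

This is a tiny linear program; its minimum lies at a vertex of the feasible set. List the vertices and price them.
edamame only: max(644/51, 1678/474) = 12.63 servings → $9.47.
milk only: max(644/263, 1678/305) = 5.502 servings → $1.93.
lentils only: max(644/44, 1678/468) = 14.64 servings → $6.59.
edamame + milk with both tight: 2.245 servings and 2.013 servings → $2.39.
edamame + lentils with both targets exact would need a negative amount; discard.
milk + lentils with both tight: 2.075 servings and 2.233 servings → $1.73.
The minimum over all feasible corners is $1.73.

$1.73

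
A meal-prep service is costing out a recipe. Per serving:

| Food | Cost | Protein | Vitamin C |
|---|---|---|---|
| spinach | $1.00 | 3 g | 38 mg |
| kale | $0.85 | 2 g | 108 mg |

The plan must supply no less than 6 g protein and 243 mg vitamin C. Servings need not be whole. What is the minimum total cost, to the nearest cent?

$2.37

At the optimum either one food covers both requirements or two foods hit both targets exactly; no other combination can be cheaper.
spinach only: max(6/3, 243/38) = 6.395 servings → $6.39.
kale only: max(6/2, 243/108) = 3 servings → $2.55.
spinach + kale with both tight: 0.6532 servings and 2.02 servings → $2.37.
The minimum over all feasible corners is $2.37.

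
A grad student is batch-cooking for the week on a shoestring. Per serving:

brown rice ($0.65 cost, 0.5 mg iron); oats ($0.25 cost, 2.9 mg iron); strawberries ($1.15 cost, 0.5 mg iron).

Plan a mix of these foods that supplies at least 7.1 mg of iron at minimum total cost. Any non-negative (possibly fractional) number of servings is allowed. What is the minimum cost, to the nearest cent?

Cost per mg of iron: oats $0.0862, brown rice $1.3000, strawberries $2.3000.
With no serving limits, use only oats: 7.1 mg / 2.9 mg = 2.448 servings × $0.25 = $0.61.

$0.61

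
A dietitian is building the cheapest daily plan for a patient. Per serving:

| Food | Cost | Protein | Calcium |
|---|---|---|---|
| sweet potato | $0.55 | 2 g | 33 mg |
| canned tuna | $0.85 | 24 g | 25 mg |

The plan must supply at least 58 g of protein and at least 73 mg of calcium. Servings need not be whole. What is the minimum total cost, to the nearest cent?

Check every corner: each single food scaled to meet both minima, and each pair solved so both constraints bind.
sweet potato only: max(58/2, 73/33) = 29 servings → $15.95.
canned tuna only: max(58/24, 73/25) = 2.92 servings → $2.48.
sweet potato + canned tuna with both tight: 0.407 servings and 2.383 servings → $2.25.
Cheapest feasible corner: $2.25.

$2.25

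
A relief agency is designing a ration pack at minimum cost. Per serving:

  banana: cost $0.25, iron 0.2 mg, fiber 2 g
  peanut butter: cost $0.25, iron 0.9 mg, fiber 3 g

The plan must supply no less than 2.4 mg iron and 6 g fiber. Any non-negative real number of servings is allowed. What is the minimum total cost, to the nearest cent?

$0.67

This is a tiny linear program; its minimum lies at a vertex of the feasible set. List the vertices and price them.
banana only: max(2.4/0.2, 6/2) = 12 servings → $3.00.
peanut butter only: max(2.4/0.9, 6/3) = 2.667 servings → $0.67.
banana + peanut butter with both targets exact would need a negative amount; discard.
So the least-cost plan costs $0.67.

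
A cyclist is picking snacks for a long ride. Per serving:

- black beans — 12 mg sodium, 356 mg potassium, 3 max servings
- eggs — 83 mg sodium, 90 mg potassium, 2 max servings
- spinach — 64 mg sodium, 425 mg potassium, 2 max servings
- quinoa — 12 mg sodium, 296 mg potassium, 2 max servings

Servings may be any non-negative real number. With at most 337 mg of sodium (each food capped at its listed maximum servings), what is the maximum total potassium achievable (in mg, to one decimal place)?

Potassium per mg sodium: black beans 29.67, quinoa 24.67, spinach 6.641, eggs 1.084.
Take 3 servings of black beans: uses 36 mg sodium, +1068.0 mg potassium (running total 1068.0 mg).
Take 2 servings of quinoa: uses 24 mg sodium, +592.0 mg potassium (running total 1660.0 mg).
Take 2 servings of spinach: uses 128 mg sodium, +850.0 mg potassium (running total 2510.0 mg).
Take 1.795 servings of eggs: uses 149 mg sodium, +161.6 mg potassium (running total 2671.6 mg).
Greedy by best ratio exhausts the sodium allowance optimally: 2671.6 mg.

2671.6 mg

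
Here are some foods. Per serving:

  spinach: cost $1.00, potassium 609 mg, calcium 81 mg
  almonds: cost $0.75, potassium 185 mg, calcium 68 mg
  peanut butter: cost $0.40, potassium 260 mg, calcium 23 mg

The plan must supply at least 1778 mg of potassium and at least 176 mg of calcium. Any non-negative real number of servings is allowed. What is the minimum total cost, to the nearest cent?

$2.78

This is a tiny linear program; its minimum lies at a vertex of the feasible set. List the vertices and price them.
spinach only: max(1778/609, 176/81) = 2.92 servings → $2.92.
almonds only: max(1778/185, 176/68) = 9.611 servings → $7.21.
peanut butter only: max(1778/260, 176/23) = 7.652 servings → $3.06.
spinach + almonds: the both-tight solution has a negative serving — not a feasible corner.
spinach + peanut butter with both tight: 0.6899 servings and 5.222 servings → $2.78.
almonds + peanut butter with both tight: 0.3625 servings and 6.581 servings → $2.90.
The minimum over all feasible corners is $2.78.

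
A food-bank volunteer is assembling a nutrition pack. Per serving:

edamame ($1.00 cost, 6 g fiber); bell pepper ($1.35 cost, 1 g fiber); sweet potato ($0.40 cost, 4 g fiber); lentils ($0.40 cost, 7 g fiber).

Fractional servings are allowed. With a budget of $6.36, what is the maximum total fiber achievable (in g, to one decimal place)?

Fiber per dollar: lentils 17.5, sweet potato 10, edamame 6, bell pepper 0.7407.
With no serving limits, spend the whole cost allowance on lentils: $6.36 / $0.40 × 7 g = 111.3 g.

111.3 g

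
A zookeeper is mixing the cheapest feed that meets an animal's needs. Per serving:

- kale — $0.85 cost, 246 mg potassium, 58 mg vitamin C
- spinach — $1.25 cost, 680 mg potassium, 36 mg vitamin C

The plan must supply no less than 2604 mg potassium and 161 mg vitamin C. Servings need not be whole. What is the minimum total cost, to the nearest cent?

$4.99

kale only: max(2604/246, 161/58) = 10.59 servings → $9.00.
spinach only: max(2604/680, 161/36) = 4.472 servings → $5.59.
kale + spinach with both tight: 0.5145 servings and 3.643 servings → $4.99.
The minimum over all feasible corners is $4.99.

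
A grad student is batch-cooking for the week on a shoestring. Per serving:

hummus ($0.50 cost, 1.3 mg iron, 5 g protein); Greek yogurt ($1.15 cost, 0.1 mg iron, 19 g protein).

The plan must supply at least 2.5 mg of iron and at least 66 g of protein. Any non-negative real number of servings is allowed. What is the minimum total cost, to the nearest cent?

$4.33

At the optimum either one food covers both requirements or two foods hit both targets exactly; no other combination can be cheaper.
hummus only: max(2.5/1.3, 66/5) = 13.2 servings → $6.60.
Greek yogurt only: max(2.5/0.1, 66/19) = 25 servings → $28.75.
hummus + Greek yogurt with both tight: 1.69 servings and 3.029 servings → $4.33.
The minimum over all feasible corners is $4.33.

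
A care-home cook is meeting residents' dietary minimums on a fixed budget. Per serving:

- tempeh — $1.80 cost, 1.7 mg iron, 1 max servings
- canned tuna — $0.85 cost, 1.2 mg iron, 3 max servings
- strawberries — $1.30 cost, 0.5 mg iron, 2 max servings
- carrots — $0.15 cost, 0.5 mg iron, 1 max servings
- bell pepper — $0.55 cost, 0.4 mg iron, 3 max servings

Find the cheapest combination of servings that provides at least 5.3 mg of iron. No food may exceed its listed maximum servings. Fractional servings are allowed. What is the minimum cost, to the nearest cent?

Cost per mg of iron: carrots $0.3000, canned tuna $0.7083, tempeh $1.0588, bell pepper $1.3750, strawberries $2.6000.
Take 1 serving of carrots: +0.5 mg iron for $0.15 (total $0.15, still need 4.8 mg).
Take 3 servings of canned tuna: +3.6 mg iron for $2.55 (total $2.70, still need 1.2 mg).
Take 0.7059 servings of tempeh: +1.2 mg iron for $1.27 (total $3.97, still need 0.0 mg).
Filling from the cheapest source first is optimal under one linear minimum: $3.97.

$3.97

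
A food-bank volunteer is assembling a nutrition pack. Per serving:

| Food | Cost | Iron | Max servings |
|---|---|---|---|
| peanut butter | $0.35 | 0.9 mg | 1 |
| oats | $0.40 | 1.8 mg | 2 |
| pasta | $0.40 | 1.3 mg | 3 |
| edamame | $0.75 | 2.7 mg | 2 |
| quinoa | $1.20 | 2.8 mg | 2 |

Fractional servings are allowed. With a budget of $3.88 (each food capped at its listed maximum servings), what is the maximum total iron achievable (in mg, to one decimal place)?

13.9 mg

Iron per dollar: oats 4.5, edamame 3.6, pasta 3.25, peanut butter 2.571, quinoa 2.333.
Take 2 servings of oats: spends $0.80, +3.6 mg iron (running total 3.6 mg).
Take 2 servings of edamame: spends $1.50, +5.4 mg iron (running total 9.0 mg).
Take 3 servings of pasta: spends $1.20, +3.9 mg iron (running total 12.9 mg).
Take 1 serving of peanut butter: spends $0.35, +0.9 mg iron (running total 13.8 mg).
Take 0.025 servings of quinoa: spends $0.03, +0.1 mg iron (running total 13.9 mg).
Filling greedily by iron-per-dollar is optimal for one linear limit, giving 13.9 mg.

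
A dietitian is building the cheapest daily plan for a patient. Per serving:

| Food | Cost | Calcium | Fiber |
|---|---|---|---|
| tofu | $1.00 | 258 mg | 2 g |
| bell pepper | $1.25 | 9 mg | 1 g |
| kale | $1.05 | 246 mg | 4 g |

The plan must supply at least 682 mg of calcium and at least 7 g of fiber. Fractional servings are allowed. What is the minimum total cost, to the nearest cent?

$2.72

The cheapest plan sits at a corner of the feasible region — with two constraints it uses at most two foods.
tofu only: max(682/258, 7/2) = 3.5 servings → $3.50.
bell pepper only: max(682/9, 7/1) = 75.78 servings → $94.72.
kale only: max(682/246, 7/4) = 2.772 servings → $2.91.
tofu + bell pepper with both tight: 2.579 servings and 1.842 servings → $4.88.
tofu + kale with both tight: 1.863 servings and 0.8185 servings → $2.72.
bell pepper + kale with both targets exact would need a negative amount; discard.
So the least-cost plan costs $2.72.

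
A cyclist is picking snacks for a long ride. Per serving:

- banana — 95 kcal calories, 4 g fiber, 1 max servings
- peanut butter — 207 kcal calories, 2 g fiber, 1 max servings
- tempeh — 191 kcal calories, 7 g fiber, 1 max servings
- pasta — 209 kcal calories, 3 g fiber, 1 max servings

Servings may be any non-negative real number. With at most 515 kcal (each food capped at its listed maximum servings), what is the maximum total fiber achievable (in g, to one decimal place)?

Fiber per kcal: banana 0.04211, tempeh 0.03665, pasta 0.01435, peanut butter 0.009662.
Take 1 serving of banana: uses 95 kcal, +4.0 g fiber (running total 4.0 g).
Take 1 serving of tempeh: uses 191 kcal, +7.0 g fiber (running total 11.0 g).
Take 1 serving of pasta: uses 209 kcal, +3.0 g fiber (running total 14.0 g).
Take 0.09662 servings of peanut butter: uses 20 kcal, +0.2 g fiber (running total 14.2 g).
Greedy by best ratio exhausts the calories allowance optimally: 14.2 g.

14.2 g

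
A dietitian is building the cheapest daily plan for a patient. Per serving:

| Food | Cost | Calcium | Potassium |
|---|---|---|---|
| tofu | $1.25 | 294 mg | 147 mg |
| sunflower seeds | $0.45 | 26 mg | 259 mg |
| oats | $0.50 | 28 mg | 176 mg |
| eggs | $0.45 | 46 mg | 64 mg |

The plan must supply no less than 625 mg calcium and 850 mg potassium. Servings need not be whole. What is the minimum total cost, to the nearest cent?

$3.40

The cheapest plan sits at a corner of the feasible region — with two constraints it uses at most two foods.
tofu only: max(625/294, 850/147) = 5.782 servings → $7.23.
sunflower seeds only: max(625/26, 850/259) = 24.04 servings → $10.82.
oats only: max(625/28, 850/176) = 22.32 servings → $11.16.
eggs only: max(625/46, 850/64) = 13.59 servings → $6.11.
tofu + sunflower seeds with both tight: 1.933 servings and 2.185 servings → $3.40.
tofu + oats with both tight: 1.81 servings and 3.318 servings → $3.92.
tofu + eggs with both tight: 0.07466 servings and 13.11 servings → $5.99.
sunflower seeds + oats: the both-tight solution has a negative serving — not a feasible corner.
sunflower seeds + eggs with both targets exact would need a negative amount; discard.
oats + eggs with both targets exact would need a negative amount; discard.
Cheapest feasible corner: $3.40.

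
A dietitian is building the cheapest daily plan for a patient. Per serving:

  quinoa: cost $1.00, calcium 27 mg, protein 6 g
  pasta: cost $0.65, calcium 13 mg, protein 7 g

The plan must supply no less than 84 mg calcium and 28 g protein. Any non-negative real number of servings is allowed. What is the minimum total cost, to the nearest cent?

$3.49

Minimising a linear cost over {calcium ≥ 84, protein ≥ 28, servings ≥ 0} — the optimum is at a vertex, using one or two foods.
quinoa only: max(84/27, 28/6) = 4.667 servings → $4.67.
pasta only: max(84/13, 28/7) = 6.462 servings → $4.20.
quinoa + pasta with both tight: 2.018 servings and 2.27 servings → $3.49.
Cheapest feasible corner: $3.49.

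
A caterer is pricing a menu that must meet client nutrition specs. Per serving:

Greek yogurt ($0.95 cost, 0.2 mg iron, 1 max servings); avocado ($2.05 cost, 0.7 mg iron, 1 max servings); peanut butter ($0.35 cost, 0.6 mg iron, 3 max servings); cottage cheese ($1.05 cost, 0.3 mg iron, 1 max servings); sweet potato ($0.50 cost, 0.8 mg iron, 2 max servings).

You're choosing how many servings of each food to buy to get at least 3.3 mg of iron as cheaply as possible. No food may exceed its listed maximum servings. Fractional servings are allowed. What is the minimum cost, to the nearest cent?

Cost per mg of iron: peanut butter $0.5833, sweet potato $0.6250, avocado $2.9286, cottage cheese $3.5000, Greek yogurt $4.7500.
Take 3 servings of peanut butter: +1.8 mg iron for $1.05 (total $1.05, still need 1.5 mg).
Take 1.875 servings of sweet potato: +1.5 mg iron for $0.94 (total $1.99, still need 0.0 mg).
Greedy by cheapest-per-mg is optimal for a single linear constraint, so the minimum cost is $1.99.

$1.99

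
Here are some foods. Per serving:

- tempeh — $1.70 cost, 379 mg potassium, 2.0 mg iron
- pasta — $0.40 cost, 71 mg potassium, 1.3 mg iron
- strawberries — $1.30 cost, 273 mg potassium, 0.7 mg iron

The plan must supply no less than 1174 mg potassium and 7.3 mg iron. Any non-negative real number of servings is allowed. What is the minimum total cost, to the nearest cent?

At the optimum either one food covers both requirements or two foods hit both targets exactly; no other combination can be cheaper.
tempeh only: max(1174/379, 7.3/2.0) = 3.65 servings → $6.21.
pasta only: max(1174/71, 7.3/1.3) = 16.54 servings → $6.61.
strawberries only: max(1174/273, 7.3/0.7) = 10.43 servings → $13.56.
tempeh + pasta with both tight: 2.874 servings and 1.194 servings → $5.36.
tempeh + strawberries with both targets exact would need a negative amount; discard.
pasta + strawberries with both tight: 3.837 servings and 3.302 servings → $5.83.
The minimum over all feasible corners is $5.36.

$5.36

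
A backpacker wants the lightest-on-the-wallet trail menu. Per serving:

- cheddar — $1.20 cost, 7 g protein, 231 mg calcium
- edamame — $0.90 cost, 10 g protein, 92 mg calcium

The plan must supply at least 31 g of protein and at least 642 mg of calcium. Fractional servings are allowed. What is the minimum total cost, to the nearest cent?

Minimising a linear cost over {protein ≥ 31, calcium ≥ 642, servings ≥ 0} — the optimum is at a vertex, using one or two foods.
cheddar only: max(31/7, 642/231) = 4.429 servings → $5.31.
edamame only: max(31/10, 642/92) = 6.978 servings → $6.28.
cheddar + edamame with both tight: 2.142 servings and 1.601 servings → $4.01.
Cheapest feasible corner: $4.01.

$4.01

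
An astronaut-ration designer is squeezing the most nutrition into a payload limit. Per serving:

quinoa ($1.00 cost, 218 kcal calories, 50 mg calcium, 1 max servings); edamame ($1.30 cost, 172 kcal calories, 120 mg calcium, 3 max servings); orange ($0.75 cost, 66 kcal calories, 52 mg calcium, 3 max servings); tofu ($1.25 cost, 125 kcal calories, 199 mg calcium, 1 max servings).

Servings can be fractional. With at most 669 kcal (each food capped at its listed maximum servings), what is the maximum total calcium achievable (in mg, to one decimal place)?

596.4 mg

Calcium per kcal: tofu 1.592, orange 0.7879, edamame 0.6977, quinoa 0.2294.
Take 1 serving of tofu: uses 125 kcal, +199.0 mg calcium (running total 199.0 mg).
Take 3 servings of orange: uses 198 kcal, +156.0 mg calcium (running total 355.0 mg).
Take 2.012 servings of edamame: uses 346 kcal, +241.4 mg calcium (running total 596.4 mg).
Greedy by best ratio exhausts the calories allowance optimally: 596.4 mg.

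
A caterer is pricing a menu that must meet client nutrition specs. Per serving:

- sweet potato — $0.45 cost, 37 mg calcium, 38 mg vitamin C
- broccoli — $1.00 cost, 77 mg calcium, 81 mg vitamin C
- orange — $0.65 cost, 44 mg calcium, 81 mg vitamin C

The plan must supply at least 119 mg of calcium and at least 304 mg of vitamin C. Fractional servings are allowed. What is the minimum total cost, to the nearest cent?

Check every corner: each single food scaled to meet both minima, and each pair solved so both constraints bind.
sweet potato only: max(119/37, 304/38) = 8 servings → $3.60.
broccoli only: max(119/77, 304/81) = 3.753 servings → $3.75.
orange only: max(119/44, 304/81) = 3.753 servings → $2.44.
sweet potato + broccoli: the both-tight solution has a negative serving — not a feasible corner.
sweet potato + orange with both targets exact would need a negative amount; discard.
broccoli + orange: the both-tight solution has a negative serving — not a feasible corner.
The minimum over all feasible corners is $2.44.

$2.44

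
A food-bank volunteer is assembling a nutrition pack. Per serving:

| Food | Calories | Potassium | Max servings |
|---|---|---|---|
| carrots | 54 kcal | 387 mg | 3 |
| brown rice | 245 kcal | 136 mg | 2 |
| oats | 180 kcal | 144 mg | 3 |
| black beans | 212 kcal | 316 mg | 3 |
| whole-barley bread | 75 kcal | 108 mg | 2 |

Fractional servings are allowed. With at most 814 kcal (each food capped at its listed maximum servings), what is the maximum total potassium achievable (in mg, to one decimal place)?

Potassium per kcal: carrots 7.167, black beans 1.491, whole-barley bread 1.44, oats 0.8, brown rice 0.5551.
Take 3 servings of carrots: uses 162 kcal, +1161.0 mg potassium (running total 1161.0 mg).
Take 3 servings of black beans: uses 636 kcal, +948.0 mg potassium (running total 2109.0 mg).
Take 0.2133 servings of whole-barley bread: uses 16 kcal, +23.0 mg potassium (running total 2132.0 mg).
Greedy by best ratio exhausts the calories allowance optimally: 2132.0 mg.

2132.0 mg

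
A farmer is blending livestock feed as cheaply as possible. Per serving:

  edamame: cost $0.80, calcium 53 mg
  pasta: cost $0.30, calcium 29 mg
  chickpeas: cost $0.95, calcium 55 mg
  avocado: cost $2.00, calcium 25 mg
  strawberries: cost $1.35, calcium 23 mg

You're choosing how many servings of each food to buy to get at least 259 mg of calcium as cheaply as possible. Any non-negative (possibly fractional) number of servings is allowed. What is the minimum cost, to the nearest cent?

$2.68

Cost per mg of calcium: pasta $0.0103, edamame $0.0151, chickpeas $0.0173, strawberries $0.0587, avocado $0.0800.
With no serving limits, use only pasta: 259 mg / 29 mg = 8.931 servings × $0.30 = $2.68.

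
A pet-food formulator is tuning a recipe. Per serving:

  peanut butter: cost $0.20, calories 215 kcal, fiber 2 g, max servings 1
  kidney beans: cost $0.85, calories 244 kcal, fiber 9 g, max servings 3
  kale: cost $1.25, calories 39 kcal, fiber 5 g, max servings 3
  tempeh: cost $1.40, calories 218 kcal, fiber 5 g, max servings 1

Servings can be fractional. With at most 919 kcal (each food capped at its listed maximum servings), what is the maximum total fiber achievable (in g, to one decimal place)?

43.6 g

Fiber per kcal: kale 0.1282, kidney beans 0.03689, tempeh 0.02294, peanut butter 0.009302.
Take 3 servings of kale: uses 117 kcal, +15.0 g fiber (running total 15.0 g).
Take 3 servings of kidney beans: uses 732 kcal, +27.0 g fiber (running total 42.0 g).
Take 0.3211 servings of tempeh: uses 70 kcal, +1.6 g fiber (running total 43.6 g).
Filling greedily by fiber-per-kcal is optimal for one linear limit, giving 43.6 g.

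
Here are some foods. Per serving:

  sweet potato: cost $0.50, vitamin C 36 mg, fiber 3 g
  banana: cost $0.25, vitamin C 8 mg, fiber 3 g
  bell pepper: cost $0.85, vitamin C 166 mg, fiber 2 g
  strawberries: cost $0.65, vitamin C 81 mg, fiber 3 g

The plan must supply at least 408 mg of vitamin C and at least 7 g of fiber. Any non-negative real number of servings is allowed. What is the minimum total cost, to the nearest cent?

sweet potato only: max(408/36, 7/3) = 11.33 servings → $5.67.
banana only: max(408/8, 7/3) = 51 servings → $12.75.
bell pepper only: max(408/166, 7/2) = 3.5 servings → $2.98.
strawberries only: max(408/81, 7/3) = 5.037 servings → $3.27.
sweet potato + banana: the both-tight solution has a negative serving — not a feasible corner.
sweet potato + bell pepper with both tight: 0.8122 servings and 2.282 servings → $2.35.
sweet potato + strawberries: the both-tight solution has a negative serving — not a feasible corner.
banana + bell pepper with both tight: 0.7178 servings and 2.423 servings → $2.24.
banana + strawberries with both targets exact would need a negative amount; discard.
bell pepper + strawberries with both tight: 1.955 servings and 1.03 servings → $2.33.
So the least-cost plan costs $2.24.

$2.24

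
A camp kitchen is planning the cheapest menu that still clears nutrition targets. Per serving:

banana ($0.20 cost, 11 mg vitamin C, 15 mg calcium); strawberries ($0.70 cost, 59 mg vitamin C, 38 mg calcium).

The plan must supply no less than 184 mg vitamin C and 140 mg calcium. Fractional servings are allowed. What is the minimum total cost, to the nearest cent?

An LP optimum is at a vertex; with two nutrient constraints at most two foods are used. Check each candidate.
banana only: max(184/11, 140/15) = 16.73 servings → $3.35.
strawberries only: max(184/59, 140/38) = 3.684 servings → $2.58.
banana + strawberries with both tight: 2.715 servings and 2.612 servings → $2.37.
The minimum over all feasible corners is $2.37.

$2.37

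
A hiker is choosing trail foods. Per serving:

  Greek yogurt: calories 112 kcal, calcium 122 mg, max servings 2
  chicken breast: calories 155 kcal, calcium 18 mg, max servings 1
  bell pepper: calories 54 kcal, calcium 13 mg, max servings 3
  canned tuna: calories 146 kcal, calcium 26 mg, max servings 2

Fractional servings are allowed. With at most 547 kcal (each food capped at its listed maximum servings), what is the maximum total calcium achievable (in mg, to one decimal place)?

311.7 mg

Calcium per kcal: Greek yogurt 1.089, bell pepper 0.2407, canned tuna 0.1781, chicken breast 0.1161.
Take 2 servings of Greek yogurt: uses 224 kcal, +244.0 mg calcium (running total 244.0 mg).
Take 3 servings of bell pepper: uses 162 kcal, +39.0 mg calcium (running total 283.0 mg).
Take 1.103 servings of canned tuna: uses 161 kcal, +28.7 mg calcium (running total 311.7 mg).
Filling greedily by calcium-per-kcal is optimal for one linear limit, giving 311.7 mg.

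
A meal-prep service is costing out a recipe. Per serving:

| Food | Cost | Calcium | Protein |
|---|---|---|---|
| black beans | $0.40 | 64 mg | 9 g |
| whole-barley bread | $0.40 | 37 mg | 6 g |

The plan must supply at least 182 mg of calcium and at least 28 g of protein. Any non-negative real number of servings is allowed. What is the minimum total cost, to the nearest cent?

black beans only: max(182/64, 28/9) = 3.111 servings → $1.24.
whole-barley bread only: max(182/37, 28/6) = 4.919 servings → $1.97.
black beans + whole-barley bread with both tight: 1.098 servings and 3.02 servings → $1.65.
The minimum over all feasible corners is $1.24.

$1.24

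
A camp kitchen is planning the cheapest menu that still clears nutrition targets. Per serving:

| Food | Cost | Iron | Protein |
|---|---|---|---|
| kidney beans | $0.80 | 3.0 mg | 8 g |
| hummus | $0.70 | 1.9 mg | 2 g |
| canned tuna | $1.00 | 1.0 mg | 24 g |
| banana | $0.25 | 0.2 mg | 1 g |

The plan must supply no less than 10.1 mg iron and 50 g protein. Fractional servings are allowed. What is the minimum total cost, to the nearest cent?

kidney beans only: max(10.1/3.0, 50/8) = 6.25 servings → $5.00.
hummus only: max(10.1/1.9, 50/2) = 25 servings → $17.50.
canned tuna only: max(10.1/1.0, 50/24) = 10.1 servings → $10.10.
banana only: max(10.1/0.2, 50/1) = 50.5 servings → $12.62.
kidney beans + hummus with both targets exact would need a negative amount; discard.
kidney beans + canned tuna with both tight: 3.006 servings and 1.081 servings → $3.49.
kidney beans + banana with both tight: 0.07143 servings and 49.43 servings → $12.41.
hummus + canned tuna with both tight: 4.413 servings and 1.716 servings → $4.80.
hummus + banana with both tight: 0.06667 servings and 49.87 servings → $12.51.
canned tuna + banana with both targets exact would need a negative amount; discard.
Cheapest feasible corner: $3.49.

$3.49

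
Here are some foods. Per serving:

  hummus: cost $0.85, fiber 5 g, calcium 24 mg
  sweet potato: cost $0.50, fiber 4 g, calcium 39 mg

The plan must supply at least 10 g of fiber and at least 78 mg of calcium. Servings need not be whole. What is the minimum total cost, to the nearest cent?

A basic optimal solution has at most two foods positive. Try each food alone and each pair with both targets met exactly.
hummus only: max(10/5, 78/24) = 3.25 servings → $2.76.
sweet potato only: max(10/4, 78/39) = 2.5 servings → $1.25.
hummus + sweet potato with both tight: 0.7879 servings and 1.515 servings → $1.43.
So the least-cost plan costs $1.25.

$1.25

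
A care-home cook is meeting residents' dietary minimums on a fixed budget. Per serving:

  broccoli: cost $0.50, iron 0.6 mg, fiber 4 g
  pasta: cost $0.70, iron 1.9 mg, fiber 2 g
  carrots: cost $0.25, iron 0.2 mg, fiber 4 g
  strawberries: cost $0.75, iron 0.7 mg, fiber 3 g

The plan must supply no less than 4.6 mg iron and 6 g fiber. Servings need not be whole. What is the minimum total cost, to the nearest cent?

$1.75

An LP optimum is at a vertex; with two nutrient constraints at most two foods are used. Check each candidate.
broccoli only: max(4.6/0.6, 6/4) = 7.667 servings → $3.83.
pasta only: max(4.6/1.9, 6/2) = 3 servings → $2.10.
carrots only: max(4.6/0.2, 6/4) = 23 servings → $5.75.
strawberries only: max(4.6/0.7, 6/3) = 6.571 servings → $4.93.
broccoli + pasta with both tight: 0.3438 servings and 2.312 servings → $1.79.
broccoli + carrots with both targets exact would need a negative amount; discard.
broccoli + strawberries: intersection lies outside the first quadrant.
pasta + carrots with both tight: 2.389 servings and 0.3056 servings → $1.75.
pasta + strawberries with both tight: 2.233 servings and 0.5116 servings → $1.95.
carrots + strawberries: the both-tight solution has a negative serving — not a feasible corner.
Cheapest feasible corner: $1.75.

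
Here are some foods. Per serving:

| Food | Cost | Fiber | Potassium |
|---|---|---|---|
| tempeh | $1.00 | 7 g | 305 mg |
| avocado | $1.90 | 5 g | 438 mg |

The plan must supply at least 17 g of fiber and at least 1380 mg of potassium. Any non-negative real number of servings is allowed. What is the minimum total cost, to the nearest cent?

An LP optimum is at a vertex; with two nutrient constraints at most two foods are used. Check each candidate.
tempeh only: max(17/7, 1380/305) = 4.525 servings → $4.52.
avocado only: max(17/5, 1380/438) = 3.4 servings → $6.46.
tempeh + avocado with both tight: 0.3543 servings and 2.904 servings → $5.87.
Cheapest feasible corner: $4.52.

$4.52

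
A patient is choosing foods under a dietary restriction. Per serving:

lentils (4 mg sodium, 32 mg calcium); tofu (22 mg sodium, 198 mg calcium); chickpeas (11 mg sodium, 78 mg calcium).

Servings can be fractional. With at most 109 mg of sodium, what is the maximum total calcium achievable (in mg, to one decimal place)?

981.0 mg

Calcium per mg sodium: tofu 9, lentils 8, chickpeas 7.091.
With no serving limits, spend the whole sodium allowance on tofu: 109 mg / 22 mg × 198 mg = 981.0 mg.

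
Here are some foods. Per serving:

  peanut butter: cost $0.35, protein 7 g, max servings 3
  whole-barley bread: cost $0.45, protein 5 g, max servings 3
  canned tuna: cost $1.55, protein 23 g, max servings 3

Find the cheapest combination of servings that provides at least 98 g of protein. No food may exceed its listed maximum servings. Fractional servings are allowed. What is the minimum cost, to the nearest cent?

Cost per g of protein: peanut butter $0.0500, canned tuna $0.0674, whole-barley bread $0.0900.
Take 3 servings of peanut butter: +21.0 g protein for $1.05 (total $1.05, still need 77.0 g).
Take 3 servings of canned tuna: +69.0 g protein for $4.65 (total $5.70, still need 8.0 g).
Take 1.6 servings of whole-barley bread: +8.0 g protein for $0.72 (total $6.42, still need 0.0 g).
Filling from the cheapest source first is optimal under one linear minimum: $6.42.

$6.42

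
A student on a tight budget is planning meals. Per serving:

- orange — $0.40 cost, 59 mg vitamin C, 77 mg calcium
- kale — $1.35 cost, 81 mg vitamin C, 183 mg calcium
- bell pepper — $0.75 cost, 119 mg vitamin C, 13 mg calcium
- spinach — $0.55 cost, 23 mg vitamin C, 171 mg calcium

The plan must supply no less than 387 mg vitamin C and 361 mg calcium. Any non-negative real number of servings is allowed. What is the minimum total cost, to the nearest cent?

$2.57

For a min-cost LP with two ≥-constraints, a basic feasible solution has at most two positive variables.
orange only: max(387/59, 361/77) = 6.559 servings → $2.62.
kale only: max(387/81, 361/183) = 4.778 servings → $6.45.
bell pepper only: max(387/119, 361/13) = 27.77 servings → $20.83.
spinach only: max(387/23, 361/171) = 16.83 servings → $9.25.
orange + kale: the both-tight solution has a negative serving — not a feasible corner.
orange + bell pepper with both tight: 4.517 servings and 1.012 servings → $2.57.
orange + spinach: the both-tight solution has a negative serving — not a feasible corner.
kale + bell pepper with both tight: 1.83 servings and 2.006 servings → $3.98.
kale + spinach: intersection lies outside the first quadrant.
bell pepper + spinach with both tight: 2.886 servings and 1.892 servings → $3.21.
So the least-cost plan costs $2.57.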